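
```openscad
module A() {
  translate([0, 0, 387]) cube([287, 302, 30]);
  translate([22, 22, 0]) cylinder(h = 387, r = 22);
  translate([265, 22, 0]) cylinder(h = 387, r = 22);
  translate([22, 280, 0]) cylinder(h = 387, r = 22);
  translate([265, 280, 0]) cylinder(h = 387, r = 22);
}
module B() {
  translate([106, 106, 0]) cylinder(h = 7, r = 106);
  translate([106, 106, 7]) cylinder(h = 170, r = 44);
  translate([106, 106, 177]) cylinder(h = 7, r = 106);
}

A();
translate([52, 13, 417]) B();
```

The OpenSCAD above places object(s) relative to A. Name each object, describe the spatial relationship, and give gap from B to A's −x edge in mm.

A is a stool. B is a spool. The spool is on top of the stool. The gap from the spool to the stool's −x edge is 52 mm.

The spool's min-x is at 52; the stool's min-x is 0; gap = 52 mm.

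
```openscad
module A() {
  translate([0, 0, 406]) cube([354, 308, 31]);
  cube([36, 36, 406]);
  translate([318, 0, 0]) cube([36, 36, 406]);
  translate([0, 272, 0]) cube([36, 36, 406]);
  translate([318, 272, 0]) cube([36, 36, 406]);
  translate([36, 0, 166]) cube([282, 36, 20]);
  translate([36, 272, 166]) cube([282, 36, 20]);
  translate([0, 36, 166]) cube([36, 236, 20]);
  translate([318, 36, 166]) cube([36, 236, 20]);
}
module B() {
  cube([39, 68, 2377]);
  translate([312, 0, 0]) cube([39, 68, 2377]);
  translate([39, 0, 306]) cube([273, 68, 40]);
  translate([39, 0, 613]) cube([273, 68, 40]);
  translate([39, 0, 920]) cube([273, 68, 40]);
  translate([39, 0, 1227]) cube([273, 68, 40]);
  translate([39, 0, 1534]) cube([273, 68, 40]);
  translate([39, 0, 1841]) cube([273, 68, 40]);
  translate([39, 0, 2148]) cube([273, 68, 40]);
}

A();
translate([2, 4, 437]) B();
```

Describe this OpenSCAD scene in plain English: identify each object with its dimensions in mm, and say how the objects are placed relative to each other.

A is a four-legged stool. The seat is 354×308 mm, 31 mm thick, top at z = 437 mm. It stands on four square legs, each 36×36 mm in cross-section, from z = 0 to the seat underside, each flush with a corner of the seat. Four stretchers, 36 mm wide and 20 mm tall, connect adjacent legs with their undersides at z = 166 mm, each running between the inner faces of the legs it joins and aligned with the legs' outer faces on the other axis.

B is a straight ladder. Two 39×68 mm vertical rails, 2377 mm tall, stand 351 mm apart (outside-to-outside) with their front faces coplanar on the −y side. 7 rungs, each 68 mm deep and 40 mm tall, span between the inner faces of the rails, front faces flush with the rails. The lowest rung's underside is at z = 306 mm and rungs are spaced 307 mm apart (underside to underside).

The ladder is on top of the stool.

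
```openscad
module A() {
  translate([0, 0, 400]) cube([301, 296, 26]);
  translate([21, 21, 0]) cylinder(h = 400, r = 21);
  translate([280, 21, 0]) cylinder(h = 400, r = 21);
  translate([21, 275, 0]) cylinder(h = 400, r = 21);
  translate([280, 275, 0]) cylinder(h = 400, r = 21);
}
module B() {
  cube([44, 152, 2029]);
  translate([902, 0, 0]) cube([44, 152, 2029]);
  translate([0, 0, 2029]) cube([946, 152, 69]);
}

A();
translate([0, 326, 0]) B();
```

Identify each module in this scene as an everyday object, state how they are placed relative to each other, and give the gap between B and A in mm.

A is a stool. B is a door frame. The door frame is on the floor beside the stool on its +y side. The gap between the door frame and the stool is 30 mm.

The door frame's nearest face is 30 mm from the stool's +y face.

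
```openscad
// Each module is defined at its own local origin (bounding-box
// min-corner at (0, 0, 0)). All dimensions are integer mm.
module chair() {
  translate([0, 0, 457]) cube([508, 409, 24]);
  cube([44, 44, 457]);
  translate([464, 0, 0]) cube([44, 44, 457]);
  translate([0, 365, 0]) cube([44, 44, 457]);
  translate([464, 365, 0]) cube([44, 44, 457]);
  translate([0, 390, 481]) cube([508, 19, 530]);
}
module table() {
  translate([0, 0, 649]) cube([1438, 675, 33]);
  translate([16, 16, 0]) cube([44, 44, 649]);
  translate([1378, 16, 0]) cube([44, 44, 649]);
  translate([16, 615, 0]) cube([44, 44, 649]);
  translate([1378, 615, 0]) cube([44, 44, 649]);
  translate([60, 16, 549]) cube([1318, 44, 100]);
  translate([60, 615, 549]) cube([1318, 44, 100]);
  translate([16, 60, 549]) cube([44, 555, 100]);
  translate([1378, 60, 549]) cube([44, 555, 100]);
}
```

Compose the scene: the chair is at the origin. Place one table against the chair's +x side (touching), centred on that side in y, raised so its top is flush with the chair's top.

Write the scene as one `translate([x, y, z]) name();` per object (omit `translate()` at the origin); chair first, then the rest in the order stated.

chair();
translate([508, -133, 329]) table();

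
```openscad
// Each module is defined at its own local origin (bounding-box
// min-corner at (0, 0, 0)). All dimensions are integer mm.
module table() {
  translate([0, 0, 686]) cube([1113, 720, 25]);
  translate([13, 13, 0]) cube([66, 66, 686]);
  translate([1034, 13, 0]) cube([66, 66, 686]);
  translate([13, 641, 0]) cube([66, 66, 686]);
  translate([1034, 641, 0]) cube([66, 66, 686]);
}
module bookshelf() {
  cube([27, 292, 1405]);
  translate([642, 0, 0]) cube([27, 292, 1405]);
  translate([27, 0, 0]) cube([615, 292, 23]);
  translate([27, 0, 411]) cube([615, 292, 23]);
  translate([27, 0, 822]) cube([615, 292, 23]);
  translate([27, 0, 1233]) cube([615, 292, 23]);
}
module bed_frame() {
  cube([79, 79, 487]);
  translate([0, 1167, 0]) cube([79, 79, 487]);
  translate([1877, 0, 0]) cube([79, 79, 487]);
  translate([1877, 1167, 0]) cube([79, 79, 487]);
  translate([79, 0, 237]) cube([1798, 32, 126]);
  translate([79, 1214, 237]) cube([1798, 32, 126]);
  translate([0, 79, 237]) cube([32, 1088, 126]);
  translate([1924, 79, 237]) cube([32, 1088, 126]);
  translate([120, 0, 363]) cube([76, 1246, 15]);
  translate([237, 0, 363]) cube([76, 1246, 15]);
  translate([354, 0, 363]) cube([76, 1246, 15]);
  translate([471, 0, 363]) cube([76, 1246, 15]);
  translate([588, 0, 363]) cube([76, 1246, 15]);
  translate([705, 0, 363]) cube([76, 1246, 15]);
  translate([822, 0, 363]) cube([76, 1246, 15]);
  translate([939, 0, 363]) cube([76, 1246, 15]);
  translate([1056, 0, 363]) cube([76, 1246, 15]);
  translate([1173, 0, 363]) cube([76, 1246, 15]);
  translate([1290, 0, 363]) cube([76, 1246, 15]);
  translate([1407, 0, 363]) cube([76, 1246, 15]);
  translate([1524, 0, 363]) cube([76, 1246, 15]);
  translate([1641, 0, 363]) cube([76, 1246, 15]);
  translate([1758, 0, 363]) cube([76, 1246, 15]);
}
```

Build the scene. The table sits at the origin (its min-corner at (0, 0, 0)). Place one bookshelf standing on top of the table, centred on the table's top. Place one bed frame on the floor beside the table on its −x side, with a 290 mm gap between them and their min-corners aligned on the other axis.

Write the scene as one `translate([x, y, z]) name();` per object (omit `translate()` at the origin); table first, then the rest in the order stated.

table();
translate([222, 214, 711]) bookshelf();
translate([-2246, 0, 0]) bed_frame();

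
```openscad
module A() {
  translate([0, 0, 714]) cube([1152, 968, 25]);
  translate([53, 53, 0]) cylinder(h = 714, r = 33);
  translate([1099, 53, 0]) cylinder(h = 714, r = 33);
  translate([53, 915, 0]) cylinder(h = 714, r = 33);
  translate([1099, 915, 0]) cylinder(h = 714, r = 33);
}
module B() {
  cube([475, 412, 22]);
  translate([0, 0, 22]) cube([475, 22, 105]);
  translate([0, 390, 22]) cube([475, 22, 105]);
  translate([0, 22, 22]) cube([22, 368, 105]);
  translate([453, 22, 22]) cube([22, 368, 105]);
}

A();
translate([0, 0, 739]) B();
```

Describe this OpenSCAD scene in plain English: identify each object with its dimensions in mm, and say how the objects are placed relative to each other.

A is a rectangular dining table. The top is 1152×968×25 mm with its upper surface at z = 739 mm. It stands on four round legs of 66 mm diameter, each leg's bounding box inset 20 mm from the nearest pair of top edges, running from the floor to the underside of the top.

B is an open storage box with external size 475×412×127 mm and wall thickness 22 mm (the base is also 22 mm thick). The base covers the whole footprint; the four walls stand on the base, with the y-facing walls full-width and the x-facing walls fitting between their inner faces.

The open box is on top of the table.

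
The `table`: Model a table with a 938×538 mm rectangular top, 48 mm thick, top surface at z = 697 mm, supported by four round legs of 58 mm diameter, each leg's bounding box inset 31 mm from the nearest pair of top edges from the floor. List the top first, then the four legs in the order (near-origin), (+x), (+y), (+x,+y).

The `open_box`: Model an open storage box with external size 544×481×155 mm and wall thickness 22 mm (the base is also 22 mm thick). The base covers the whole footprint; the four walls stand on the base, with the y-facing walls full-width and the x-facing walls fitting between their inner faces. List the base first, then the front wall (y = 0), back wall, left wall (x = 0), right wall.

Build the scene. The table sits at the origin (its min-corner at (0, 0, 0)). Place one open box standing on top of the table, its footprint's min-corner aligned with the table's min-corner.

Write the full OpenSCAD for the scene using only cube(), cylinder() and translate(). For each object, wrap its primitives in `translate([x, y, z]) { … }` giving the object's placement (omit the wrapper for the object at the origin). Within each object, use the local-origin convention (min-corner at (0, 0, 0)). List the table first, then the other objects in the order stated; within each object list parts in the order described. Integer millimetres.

translate([0, 0, 649]) cube([938, 538, 48]);
translate([60, 60, 0]) cylinder(h = 649, r = 29);
translate([878, 60, 0]) cylinder(h = 649, r = 29);
translate([60, 478, 0]) cylinder(h = 649, r = 29);
translate([878, 478, 0]) cylinder(h = 649, r = 29);
translate([0, 0, 697]) {
  cube([544, 481, 22]);
  translate([0, 0, 22]) cube([544, 22, 133]);
  translate([0, 459, 22]) cube([544, 22, 133]);
  translate([0, 22, 22]) cube([22, 437, 133]);
  translate([522, 22, 22]) cube([22, 437, 133]);
}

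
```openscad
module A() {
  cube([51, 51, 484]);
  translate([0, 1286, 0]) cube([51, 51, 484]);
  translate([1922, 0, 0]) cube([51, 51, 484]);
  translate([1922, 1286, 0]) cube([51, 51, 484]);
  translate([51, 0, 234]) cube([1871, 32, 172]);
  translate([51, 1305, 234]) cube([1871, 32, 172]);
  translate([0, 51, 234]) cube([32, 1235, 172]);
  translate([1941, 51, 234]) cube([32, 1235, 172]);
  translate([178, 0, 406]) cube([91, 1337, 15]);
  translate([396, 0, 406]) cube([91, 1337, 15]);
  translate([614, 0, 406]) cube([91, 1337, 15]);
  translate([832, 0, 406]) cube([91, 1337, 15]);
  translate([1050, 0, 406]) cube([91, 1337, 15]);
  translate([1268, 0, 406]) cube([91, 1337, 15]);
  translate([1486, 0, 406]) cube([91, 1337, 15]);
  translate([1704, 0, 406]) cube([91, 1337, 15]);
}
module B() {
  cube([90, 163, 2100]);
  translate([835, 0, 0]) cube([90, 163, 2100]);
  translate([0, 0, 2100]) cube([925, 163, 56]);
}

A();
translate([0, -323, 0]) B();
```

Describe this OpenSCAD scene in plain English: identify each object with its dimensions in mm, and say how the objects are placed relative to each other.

A is a bed frame 1973 mm long (x) by 1337 mm wide (y). Four 51×51 mm corner posts, 484 mm tall, at the corners of the footprint. Four rails of 32 mm thickness and 172 mm height run between adjacent posts with their undersides at z = 234 mm, their outer faces flush with the outside of the frame (the two x-running rails run between the posts' inner faces; the two y-running rails run between the posts' inner faces). 8 slats, each 91 mm wide (x) and 15 mm thick, lie across the top of the two x-running rails, running the full 1337 mm width of the frame in y; the slats are evenly spaced along x between the inner faces of the end posts with equal gaps (rounded down to the nearest mm) at the −x end and between each pair — any rounding remainder accumulates at the +x end.

B is a rectangular door frame: two vertical jambs of 90×163 mm section, 2100 mm tall, with a clear opening 745 mm wide between their inner faces. A header 56 mm tall and 163 mm deep lies on top of the jambs and spans the full outside width.

The door frame is on the floor beside the bed frame on its −y side.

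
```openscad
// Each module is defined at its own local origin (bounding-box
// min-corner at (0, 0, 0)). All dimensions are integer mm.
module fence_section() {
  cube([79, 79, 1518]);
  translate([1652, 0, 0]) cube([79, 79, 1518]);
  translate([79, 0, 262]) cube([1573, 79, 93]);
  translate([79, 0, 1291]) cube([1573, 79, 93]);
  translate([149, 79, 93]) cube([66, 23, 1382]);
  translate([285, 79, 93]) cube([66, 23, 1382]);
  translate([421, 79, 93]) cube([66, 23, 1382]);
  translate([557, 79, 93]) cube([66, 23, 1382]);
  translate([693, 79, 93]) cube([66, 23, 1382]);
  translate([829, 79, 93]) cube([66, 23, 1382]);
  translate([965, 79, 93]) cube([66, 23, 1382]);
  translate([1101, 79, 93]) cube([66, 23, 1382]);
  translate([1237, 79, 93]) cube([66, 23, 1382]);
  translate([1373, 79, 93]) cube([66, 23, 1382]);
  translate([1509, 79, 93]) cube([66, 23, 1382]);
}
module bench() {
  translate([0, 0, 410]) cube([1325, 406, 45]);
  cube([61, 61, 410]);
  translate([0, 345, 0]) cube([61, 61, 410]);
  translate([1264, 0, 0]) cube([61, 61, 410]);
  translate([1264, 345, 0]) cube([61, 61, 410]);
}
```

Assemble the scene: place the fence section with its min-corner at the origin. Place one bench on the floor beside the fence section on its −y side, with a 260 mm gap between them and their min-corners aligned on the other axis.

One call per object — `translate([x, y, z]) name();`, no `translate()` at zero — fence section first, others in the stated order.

fence_section();
translate([0, -666, 0]) bench();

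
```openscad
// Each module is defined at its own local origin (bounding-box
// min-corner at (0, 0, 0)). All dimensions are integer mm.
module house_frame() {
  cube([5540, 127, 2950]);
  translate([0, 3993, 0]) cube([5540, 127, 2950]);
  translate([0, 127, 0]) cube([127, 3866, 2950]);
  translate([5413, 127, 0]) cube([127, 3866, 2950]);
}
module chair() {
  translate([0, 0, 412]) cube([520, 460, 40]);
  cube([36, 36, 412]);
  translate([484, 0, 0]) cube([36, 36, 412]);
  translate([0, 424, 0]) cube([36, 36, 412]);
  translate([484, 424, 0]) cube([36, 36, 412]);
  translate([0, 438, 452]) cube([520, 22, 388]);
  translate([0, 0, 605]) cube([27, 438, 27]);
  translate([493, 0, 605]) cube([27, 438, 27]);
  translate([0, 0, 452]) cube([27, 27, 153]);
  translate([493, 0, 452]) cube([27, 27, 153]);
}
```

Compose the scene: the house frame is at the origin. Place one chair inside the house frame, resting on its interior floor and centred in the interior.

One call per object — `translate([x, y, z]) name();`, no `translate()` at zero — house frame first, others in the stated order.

house_frame();
translate([2510, 1830, 0]) chair();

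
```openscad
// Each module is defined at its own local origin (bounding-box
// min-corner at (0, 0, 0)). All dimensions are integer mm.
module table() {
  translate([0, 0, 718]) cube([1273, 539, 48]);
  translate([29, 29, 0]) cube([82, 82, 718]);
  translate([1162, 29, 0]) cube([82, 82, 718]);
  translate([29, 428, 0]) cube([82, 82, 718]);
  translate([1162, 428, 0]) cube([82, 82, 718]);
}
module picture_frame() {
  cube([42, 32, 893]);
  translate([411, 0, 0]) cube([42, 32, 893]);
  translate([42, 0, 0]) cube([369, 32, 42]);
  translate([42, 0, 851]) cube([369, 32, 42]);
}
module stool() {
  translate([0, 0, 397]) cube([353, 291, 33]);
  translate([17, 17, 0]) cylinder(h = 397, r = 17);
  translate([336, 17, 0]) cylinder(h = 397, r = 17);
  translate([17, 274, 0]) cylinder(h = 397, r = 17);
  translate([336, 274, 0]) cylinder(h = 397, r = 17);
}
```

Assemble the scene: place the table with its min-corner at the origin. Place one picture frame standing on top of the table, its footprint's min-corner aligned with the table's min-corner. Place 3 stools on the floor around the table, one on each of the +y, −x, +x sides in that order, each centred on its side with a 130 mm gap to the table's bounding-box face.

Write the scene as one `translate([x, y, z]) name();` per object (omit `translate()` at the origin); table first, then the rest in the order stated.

table();
translate([0, 0, 766]) picture_frame();
translate([460, 669, 0]) stool();
translate([-483, 124, 0]) stool();
translate([1403, 124, 0]) stool();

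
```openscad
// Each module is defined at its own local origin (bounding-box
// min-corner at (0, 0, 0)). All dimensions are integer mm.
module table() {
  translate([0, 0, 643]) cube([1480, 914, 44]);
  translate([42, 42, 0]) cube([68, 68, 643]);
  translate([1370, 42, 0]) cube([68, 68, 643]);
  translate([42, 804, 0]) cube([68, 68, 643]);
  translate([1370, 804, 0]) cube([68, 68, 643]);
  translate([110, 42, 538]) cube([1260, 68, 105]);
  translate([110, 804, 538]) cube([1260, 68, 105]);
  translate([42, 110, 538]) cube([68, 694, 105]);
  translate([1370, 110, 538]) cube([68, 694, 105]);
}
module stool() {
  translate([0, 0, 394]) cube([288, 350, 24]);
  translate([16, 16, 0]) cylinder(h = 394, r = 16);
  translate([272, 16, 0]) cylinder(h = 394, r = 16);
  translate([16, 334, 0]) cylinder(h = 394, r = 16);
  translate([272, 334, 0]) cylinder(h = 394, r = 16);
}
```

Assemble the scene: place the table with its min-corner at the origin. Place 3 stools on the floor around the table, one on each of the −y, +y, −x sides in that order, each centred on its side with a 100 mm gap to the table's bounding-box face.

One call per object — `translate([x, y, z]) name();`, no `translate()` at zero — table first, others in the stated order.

table();
translate([596, -450, 0]) stool();
translate([596, 1014, 0]) stool();
translate([-388, 282, 0]) stool();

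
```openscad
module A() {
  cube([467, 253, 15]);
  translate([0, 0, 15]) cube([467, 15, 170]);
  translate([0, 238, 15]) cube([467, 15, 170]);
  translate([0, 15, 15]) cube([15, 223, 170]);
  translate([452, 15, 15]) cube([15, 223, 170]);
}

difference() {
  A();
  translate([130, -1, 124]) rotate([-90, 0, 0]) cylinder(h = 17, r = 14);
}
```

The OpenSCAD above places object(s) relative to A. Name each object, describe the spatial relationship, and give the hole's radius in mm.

The subtracted cylinder has r = 14 mm.

A is an open box. The open box has a circular hole through its front wall. The hole's radius is 14 mm.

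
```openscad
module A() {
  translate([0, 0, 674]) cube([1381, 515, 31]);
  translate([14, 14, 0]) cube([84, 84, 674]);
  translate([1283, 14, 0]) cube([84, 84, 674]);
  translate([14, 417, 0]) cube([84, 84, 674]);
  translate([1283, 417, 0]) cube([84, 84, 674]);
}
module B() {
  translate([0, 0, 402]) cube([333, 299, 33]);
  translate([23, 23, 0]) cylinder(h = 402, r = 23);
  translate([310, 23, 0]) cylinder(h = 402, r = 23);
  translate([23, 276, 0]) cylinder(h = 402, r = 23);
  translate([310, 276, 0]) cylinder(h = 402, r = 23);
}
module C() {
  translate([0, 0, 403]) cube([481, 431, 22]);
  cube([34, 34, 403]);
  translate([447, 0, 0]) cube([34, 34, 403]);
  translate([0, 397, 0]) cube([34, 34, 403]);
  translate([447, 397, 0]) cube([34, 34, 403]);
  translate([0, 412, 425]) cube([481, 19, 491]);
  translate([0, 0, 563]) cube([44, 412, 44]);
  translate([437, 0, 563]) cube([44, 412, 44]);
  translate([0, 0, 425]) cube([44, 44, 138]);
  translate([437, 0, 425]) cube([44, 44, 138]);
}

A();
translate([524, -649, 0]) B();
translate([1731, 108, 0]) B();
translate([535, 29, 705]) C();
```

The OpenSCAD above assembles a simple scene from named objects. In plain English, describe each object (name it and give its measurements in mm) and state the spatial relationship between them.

A is a table with a 1381×515 mm rectangular top, 31 mm thick, top surface at z = 705 mm, supported by four 84×84 mm square legs, each inset 14 mm from the nearest pair of top edges, running from the floor.

B is a four-legged stool. The seat is 333×299 mm, 33 mm thick, top at z = 435 mm. It stands on four round legs, each 46 mm in diameter, from z = 0 to the seat underside, each leg's axis is inset half a diameter from the nearest pair of seat edges (so the leg's bounding box is flush with the corner).

C is a chair: 481×431 mm seat, 22 mm thick, top at z = 425 mm, on four 34 mm square corner legs flush with the seat edges. A 19 mm thick backrest slab spans the full seat width, extending 491 mm above the seat top, its back face flush with the seat's +y edge. Two armrests of 44×44 mm section run along each side from the seat's front edge to the front of the backrest, top faces 182 mm above the seat top and outer faces flush with the seat's x-edges; a 44×44 mm post under the front of each armrest stands on the seat at the front corner.

Two stools sit around the table at the −y, +x sides. The chair is on top of the table.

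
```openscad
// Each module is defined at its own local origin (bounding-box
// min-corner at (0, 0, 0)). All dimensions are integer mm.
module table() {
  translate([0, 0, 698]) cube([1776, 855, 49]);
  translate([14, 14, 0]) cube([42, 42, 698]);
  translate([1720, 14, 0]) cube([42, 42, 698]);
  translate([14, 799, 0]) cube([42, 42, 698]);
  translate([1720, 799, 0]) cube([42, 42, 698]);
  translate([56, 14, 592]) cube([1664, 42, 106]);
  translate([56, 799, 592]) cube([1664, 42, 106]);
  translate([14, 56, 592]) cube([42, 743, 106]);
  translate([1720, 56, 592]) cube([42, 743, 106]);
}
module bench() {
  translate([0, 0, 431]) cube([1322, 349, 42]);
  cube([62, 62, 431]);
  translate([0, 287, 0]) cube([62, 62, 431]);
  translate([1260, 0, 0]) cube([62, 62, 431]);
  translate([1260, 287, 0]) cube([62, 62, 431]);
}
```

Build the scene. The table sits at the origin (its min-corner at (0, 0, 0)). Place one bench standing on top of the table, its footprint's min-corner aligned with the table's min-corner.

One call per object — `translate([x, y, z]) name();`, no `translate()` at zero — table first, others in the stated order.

table();
translate([0, 0, 747]) bench();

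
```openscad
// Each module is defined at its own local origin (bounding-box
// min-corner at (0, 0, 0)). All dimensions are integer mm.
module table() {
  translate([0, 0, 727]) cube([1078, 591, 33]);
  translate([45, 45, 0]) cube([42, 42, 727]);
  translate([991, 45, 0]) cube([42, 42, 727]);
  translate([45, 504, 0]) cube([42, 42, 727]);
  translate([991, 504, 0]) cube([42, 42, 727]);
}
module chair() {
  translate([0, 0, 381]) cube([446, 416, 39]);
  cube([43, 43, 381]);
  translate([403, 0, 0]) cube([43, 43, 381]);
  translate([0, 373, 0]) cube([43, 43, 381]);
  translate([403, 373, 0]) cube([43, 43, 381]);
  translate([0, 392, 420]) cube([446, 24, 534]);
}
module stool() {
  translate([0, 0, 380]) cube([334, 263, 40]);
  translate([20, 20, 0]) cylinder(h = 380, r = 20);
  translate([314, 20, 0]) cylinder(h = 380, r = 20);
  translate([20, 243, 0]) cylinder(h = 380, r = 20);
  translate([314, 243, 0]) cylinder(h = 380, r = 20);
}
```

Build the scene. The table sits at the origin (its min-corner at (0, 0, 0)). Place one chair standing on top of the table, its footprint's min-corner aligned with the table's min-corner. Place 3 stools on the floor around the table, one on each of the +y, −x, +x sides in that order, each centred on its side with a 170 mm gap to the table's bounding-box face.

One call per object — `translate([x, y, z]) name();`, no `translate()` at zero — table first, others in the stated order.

table();
translate([0, 0, 760]) chair();
translate([372, 761, 0]) stool();
translate([-504, 164, 0]) stool();
translate([1248, 164, 0]) stool();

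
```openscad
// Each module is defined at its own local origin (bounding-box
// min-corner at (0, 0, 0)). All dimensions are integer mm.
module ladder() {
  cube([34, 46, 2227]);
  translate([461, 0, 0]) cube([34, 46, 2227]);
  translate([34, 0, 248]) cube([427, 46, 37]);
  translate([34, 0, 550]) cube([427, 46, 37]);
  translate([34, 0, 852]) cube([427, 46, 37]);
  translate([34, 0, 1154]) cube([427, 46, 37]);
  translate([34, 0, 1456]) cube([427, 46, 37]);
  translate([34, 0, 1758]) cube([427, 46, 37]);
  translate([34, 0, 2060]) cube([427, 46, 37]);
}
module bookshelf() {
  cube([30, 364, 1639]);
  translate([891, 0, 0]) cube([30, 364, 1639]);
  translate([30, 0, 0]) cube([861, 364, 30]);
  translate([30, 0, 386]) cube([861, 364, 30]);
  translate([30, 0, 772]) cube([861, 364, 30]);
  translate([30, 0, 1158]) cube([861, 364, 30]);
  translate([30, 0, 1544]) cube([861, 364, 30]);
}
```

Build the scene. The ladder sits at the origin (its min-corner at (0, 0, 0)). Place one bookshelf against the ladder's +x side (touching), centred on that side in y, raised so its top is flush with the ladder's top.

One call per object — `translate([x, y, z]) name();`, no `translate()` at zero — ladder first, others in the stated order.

ladder();
translate([495, -159, 588]) bookshelf();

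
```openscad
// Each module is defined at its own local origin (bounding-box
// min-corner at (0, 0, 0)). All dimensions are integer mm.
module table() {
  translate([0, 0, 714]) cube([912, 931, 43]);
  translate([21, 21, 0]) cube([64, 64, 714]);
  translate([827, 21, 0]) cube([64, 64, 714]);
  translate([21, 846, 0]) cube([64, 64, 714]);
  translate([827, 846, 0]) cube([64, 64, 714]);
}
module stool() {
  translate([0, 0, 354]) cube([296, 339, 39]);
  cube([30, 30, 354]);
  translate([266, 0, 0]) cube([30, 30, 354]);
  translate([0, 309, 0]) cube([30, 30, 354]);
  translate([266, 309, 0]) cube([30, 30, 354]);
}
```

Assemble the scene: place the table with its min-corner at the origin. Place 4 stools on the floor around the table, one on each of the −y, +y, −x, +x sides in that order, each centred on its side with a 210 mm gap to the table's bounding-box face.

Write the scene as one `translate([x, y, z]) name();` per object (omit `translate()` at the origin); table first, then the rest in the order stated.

table();
translate([308, -549, 0]) stool();
translate([308, 1141, 0]) stool();
translate([-506, 296, 0]) stool();
translate([1122, 296, 0]) stool();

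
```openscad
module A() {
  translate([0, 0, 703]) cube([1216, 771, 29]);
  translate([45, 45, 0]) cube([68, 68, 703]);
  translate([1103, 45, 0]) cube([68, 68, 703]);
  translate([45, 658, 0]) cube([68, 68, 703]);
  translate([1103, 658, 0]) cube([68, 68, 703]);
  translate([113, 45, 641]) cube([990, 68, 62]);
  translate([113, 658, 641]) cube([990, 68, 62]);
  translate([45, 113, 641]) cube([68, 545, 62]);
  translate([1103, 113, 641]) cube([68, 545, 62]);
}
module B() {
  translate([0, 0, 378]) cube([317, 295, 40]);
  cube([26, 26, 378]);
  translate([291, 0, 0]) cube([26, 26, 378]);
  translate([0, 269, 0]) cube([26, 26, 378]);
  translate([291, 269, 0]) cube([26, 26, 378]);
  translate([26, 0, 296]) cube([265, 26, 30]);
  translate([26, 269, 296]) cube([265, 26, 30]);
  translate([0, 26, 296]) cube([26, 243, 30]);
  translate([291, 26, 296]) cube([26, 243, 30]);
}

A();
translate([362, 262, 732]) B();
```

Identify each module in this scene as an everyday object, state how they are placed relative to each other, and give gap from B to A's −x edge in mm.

A is a table. B is a stool. The stool is on top of the table. The gap from the stool to the table's −x edge is 362 mm.

The stool's min-x is at 362; the table's min-x is 0; gap = 362 mm.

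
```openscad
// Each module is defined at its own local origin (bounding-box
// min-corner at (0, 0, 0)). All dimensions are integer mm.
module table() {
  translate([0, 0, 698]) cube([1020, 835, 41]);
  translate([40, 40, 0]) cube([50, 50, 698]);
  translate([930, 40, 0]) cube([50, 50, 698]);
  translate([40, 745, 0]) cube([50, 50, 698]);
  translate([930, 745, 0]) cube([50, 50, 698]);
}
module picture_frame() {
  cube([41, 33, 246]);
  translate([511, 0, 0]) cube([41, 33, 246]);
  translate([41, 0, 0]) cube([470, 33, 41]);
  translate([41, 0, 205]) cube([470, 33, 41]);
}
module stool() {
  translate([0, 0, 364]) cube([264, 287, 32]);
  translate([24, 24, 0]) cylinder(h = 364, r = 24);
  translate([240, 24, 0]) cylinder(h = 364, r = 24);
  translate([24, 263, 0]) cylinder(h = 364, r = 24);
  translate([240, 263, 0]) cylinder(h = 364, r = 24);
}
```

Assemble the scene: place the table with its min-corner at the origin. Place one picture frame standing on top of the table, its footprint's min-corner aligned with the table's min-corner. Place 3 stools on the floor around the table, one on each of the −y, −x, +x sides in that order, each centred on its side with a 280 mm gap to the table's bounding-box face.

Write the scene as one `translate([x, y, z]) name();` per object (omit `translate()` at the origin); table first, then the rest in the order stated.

table();
translate([0, 0, 739]) picture_frame();
translate([378, -567, 0]) stool();
translate([-544, 274, 0]) stool();
translate([1300, 274, 0]) stool();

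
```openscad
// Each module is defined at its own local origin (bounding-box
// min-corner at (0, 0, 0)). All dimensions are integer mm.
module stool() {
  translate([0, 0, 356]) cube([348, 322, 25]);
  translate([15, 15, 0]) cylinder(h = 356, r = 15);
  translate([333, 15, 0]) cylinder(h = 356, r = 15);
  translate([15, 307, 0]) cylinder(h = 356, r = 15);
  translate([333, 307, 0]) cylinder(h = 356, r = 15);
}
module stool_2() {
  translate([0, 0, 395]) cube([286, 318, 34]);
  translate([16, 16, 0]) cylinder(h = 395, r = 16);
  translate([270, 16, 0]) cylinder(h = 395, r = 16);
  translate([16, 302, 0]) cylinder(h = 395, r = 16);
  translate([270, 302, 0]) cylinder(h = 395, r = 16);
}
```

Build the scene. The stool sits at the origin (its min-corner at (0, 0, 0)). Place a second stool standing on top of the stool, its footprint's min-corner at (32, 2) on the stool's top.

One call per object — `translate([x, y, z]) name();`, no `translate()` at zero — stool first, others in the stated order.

stool();
translate([32, 2, 381]) stool_2();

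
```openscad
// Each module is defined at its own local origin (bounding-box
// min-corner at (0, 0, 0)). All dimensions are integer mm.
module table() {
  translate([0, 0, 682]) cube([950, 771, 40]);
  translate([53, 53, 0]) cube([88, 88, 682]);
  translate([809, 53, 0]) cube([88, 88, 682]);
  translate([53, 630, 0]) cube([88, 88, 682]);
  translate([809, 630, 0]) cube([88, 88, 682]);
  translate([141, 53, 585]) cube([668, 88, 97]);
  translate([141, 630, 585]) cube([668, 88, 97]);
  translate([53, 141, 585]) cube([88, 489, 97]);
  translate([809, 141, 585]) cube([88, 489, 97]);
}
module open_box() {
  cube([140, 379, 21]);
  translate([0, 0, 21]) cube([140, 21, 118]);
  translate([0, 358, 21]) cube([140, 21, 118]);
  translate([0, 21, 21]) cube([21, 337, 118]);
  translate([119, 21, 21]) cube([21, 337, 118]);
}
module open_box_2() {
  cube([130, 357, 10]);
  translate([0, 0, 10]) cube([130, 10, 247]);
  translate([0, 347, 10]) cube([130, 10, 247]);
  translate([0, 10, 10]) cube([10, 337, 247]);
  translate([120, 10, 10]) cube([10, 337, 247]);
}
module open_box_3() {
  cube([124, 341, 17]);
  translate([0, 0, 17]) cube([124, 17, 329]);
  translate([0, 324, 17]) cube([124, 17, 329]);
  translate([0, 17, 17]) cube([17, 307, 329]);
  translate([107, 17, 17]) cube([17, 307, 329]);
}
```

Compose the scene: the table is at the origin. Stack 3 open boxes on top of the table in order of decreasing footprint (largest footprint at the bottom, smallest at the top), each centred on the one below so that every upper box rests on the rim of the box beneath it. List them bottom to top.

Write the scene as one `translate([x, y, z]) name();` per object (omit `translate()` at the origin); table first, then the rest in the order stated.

table();
translate([405, 196, 722]) open_box();
translate([410, 207, 861]) open_box_2();
translate([413, 215, 1118]) open_box_3();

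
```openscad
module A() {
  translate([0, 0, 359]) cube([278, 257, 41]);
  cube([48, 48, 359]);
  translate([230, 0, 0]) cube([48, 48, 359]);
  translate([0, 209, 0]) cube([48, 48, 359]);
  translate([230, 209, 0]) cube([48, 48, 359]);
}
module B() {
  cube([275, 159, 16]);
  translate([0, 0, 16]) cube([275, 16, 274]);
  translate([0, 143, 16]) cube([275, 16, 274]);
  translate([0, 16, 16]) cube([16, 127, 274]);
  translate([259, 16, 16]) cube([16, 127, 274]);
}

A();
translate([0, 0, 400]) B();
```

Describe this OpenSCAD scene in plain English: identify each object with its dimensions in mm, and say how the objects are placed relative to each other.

A is a four-legged stool. The seat is 278×257 mm, 41 mm thick, top at z = 400 mm. It stands on four square legs, each 48×48 mm in cross-section, from z = 0 to the seat underside, each flush with a corner of the seat.

B is an open storage box with external size 275×159×290 mm and wall thickness 16 mm (the base is also 16 mm thick). The base covers the whole footprint; the four walls stand on the base, with the y-facing walls full-width and the x-facing walls fitting between their inner faces.

The open box is on top of the stool.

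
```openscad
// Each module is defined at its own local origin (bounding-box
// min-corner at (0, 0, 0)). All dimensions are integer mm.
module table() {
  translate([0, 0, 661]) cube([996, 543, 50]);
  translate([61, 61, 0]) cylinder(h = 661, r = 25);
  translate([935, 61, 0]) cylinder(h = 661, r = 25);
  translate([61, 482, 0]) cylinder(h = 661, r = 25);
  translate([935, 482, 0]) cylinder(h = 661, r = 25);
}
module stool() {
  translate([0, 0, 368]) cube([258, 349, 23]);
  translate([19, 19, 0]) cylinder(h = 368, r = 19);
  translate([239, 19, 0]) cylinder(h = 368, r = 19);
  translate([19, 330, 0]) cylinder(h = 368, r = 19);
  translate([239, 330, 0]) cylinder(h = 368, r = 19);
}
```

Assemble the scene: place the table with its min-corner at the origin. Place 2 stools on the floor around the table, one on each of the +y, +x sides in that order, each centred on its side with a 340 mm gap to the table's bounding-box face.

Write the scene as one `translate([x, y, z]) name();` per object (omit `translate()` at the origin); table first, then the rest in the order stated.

table();
translate([369, 883, 0]) stool();
translate([1336, 97, 0]) stool();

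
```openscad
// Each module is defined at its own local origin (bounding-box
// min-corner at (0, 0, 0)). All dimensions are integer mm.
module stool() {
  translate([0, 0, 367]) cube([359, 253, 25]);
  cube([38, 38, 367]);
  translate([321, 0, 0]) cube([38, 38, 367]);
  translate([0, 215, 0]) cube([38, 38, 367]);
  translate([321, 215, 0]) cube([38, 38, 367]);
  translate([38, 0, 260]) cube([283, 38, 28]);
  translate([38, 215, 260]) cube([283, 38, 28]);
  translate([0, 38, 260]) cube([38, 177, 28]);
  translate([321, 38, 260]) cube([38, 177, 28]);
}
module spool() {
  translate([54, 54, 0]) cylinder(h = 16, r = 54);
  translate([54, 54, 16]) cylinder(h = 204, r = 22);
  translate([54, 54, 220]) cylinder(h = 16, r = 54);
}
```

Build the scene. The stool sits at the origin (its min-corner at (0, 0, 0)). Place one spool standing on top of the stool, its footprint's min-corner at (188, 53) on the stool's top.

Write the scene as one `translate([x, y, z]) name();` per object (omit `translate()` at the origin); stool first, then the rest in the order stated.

stool();
translate([188, 53, 392]) spool();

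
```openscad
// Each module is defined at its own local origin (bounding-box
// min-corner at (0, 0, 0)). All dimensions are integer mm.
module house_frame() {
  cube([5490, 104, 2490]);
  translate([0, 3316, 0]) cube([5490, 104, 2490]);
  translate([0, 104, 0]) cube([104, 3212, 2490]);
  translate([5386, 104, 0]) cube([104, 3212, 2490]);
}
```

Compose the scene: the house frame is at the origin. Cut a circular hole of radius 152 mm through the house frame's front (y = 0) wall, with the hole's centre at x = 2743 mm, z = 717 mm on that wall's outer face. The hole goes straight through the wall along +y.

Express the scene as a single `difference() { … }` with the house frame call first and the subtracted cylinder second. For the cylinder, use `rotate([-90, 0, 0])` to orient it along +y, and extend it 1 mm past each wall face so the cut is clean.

difference() {
  house_frame();
  translate([2743, -1, 717]) rotate([-90, 0, 0]) cylinder(h = 106, r = 152);
}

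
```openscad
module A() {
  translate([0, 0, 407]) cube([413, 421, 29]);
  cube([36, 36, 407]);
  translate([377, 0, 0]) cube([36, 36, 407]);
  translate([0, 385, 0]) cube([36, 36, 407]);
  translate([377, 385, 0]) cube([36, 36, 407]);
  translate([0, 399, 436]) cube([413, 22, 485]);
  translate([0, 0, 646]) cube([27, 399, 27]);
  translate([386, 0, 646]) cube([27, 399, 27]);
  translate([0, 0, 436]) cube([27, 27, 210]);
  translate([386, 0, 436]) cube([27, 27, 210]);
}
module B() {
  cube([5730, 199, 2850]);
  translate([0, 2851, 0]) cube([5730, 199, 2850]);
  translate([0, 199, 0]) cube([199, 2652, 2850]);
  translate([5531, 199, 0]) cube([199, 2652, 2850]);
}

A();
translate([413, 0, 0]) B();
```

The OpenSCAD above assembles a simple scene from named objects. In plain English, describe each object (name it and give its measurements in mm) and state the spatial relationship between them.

A is a chair: 413×421 mm seat, 29 mm thick, top at z = 436 mm, on four 36 mm square corner legs flush with the seat edges. A 22 mm thick backrest slab spans the full seat width, extending 485 mm above the seat top, its back face flush with the seat's +y edge. Two armrests of 27×27 mm section run along each side from the seat's front edge to the front of the backrest, top faces 237 mm above the seat top and outer faces flush with the seat's x-edges; a 27×27 mm post under the front of each armrest stands on the seat at the front corner.

B is a box-shaped house frame (walls only): outside footprint 5730×3050 mm, wall height 2850 mm, wall thickness 199 mm. The two y-facing walls run the full x-width; the two x-facing walls fit between the inner faces of the y-facing walls.

The house frame is against the chair's +x side, with their −y faces flush.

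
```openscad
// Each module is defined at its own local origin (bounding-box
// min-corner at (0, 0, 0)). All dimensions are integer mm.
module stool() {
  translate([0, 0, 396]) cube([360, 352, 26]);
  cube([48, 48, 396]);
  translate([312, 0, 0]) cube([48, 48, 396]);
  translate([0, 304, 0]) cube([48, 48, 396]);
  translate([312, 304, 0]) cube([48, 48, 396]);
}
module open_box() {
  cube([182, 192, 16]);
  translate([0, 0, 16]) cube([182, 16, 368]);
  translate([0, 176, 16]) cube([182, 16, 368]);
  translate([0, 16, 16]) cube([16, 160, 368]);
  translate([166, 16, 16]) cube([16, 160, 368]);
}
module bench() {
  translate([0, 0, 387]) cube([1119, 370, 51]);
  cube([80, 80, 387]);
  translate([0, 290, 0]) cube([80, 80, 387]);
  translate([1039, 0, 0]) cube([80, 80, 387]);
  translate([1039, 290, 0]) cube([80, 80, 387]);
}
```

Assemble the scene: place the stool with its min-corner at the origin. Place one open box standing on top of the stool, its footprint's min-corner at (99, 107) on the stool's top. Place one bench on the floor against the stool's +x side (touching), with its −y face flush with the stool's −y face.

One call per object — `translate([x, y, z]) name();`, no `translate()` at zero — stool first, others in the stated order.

stool();
translate([99, 107, 422]) open_box();
translate([360, 0, 0]) bench();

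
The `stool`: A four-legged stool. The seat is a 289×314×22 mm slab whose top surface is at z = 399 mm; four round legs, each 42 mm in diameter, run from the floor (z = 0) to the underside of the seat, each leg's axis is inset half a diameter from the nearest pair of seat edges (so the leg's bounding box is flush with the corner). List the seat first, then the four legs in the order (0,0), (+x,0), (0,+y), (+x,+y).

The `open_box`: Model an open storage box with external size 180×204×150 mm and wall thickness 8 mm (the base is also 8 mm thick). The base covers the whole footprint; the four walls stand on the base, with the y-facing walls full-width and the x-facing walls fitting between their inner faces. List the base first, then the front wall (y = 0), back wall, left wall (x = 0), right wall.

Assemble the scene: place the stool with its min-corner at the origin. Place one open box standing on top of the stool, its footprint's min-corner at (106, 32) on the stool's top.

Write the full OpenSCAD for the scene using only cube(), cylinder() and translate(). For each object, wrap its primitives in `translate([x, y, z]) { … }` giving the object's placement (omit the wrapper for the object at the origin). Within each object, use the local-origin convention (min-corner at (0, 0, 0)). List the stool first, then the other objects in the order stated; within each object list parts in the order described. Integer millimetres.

translate([0, 0, 377]) cube([289, 314, 22]);
translate([21, 21, 0]) cylinder(h = 377, r = 21);
translate([268, 21, 0]) cylinder(h = 377, r = 21);
translate([21, 293, 0]) cylinder(h = 377, r = 21);
translate([268, 293, 0]) cylinder(h = 377, r = 21);
translate([106, 32, 399]) {
  cube([180, 204, 8]);
  translate([0, 0, 8]) cube([180, 8, 142]);
  translate([0, 196, 8]) cube([180, 8, 142]);
  translate([0, 8, 8]) cube([8, 188, 142]);
  translate([172, 8, 8]) cube([8, 188, 142]);
}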